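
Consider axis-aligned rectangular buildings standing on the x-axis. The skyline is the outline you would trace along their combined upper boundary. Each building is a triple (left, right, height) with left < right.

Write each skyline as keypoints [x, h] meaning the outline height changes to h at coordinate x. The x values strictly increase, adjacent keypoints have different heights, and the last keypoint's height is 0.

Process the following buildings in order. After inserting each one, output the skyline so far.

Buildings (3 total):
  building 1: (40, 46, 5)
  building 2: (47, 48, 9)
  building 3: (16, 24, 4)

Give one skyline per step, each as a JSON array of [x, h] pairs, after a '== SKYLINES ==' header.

== SKYLINES ==
[[40,5],[46,0]]
[[40,5],[46,0],[47,9],[48,0]]
[[16,4],[24,0],[40,5],[46,0],[47,9],[48,0]]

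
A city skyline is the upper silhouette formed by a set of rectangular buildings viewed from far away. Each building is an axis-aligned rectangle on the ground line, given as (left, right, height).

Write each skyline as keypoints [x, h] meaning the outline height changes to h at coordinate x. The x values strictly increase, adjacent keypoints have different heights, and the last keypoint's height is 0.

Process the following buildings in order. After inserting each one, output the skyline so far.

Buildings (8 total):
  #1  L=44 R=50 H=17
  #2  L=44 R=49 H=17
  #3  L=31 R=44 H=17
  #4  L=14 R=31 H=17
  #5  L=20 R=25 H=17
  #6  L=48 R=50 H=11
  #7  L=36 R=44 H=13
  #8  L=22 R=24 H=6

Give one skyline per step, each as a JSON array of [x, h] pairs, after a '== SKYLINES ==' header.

== SKYLINES ==
[[44,17],[50,0]]
[[44,17],[50,0]]
[[31,17],[50,0]]
[[14,17],[50,0]]
[[14,17],[50,0]]
[[14,17],[50,0]]
[[14,17],[50,0]]
[[14,17],[50,0]]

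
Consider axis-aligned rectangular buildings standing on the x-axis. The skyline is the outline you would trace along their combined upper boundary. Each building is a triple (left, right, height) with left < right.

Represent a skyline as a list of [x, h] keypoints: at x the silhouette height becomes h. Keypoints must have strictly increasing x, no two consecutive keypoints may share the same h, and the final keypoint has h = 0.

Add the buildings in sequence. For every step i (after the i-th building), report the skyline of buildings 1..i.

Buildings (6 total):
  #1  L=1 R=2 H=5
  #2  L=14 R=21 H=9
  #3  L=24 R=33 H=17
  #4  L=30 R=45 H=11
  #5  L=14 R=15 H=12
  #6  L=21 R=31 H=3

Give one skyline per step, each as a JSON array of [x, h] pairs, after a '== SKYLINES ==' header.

== SKYLINES ==
[[1,5],[2,0]]
[[1,5],[2,0],[14,9],[21,0]]
[[1,5],[2,0],[14,9],[21,0],[24,17],[33,0]]
[[1,5],[2,0],[14,9],[21,0],[24,17],[33,11],[45,0]]
[[1,5],[2,0],[14,12],[15,9],[21,0],[24,17],[33,11],[45,0]]
[[1,5],[2,0],[14,12],[15,9],[21,3],[24,17],[33,11],[45,0]]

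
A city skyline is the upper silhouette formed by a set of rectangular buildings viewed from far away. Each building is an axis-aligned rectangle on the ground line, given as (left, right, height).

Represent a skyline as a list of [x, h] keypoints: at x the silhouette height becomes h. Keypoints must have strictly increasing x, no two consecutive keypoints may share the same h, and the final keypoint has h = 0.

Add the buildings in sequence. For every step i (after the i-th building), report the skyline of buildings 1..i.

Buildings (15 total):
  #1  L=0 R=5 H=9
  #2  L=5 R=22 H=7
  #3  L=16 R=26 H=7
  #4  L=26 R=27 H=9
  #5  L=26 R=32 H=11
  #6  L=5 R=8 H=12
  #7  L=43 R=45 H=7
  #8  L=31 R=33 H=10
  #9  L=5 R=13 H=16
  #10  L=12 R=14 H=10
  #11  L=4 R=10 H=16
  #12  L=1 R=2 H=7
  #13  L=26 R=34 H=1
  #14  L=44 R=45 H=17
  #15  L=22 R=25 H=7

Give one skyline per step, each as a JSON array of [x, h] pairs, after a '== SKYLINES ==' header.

== SKYLINES ==
[[0,9],[5,0]]
[[0,9],[5,7],[22,0]]
[[0,9],[5,7],[26,0]]
[[0,9],[5,7],[26,9],[27,0]]
[[0,9],[5,7],[26,11],[32,0]]
[[0,9],[5,12],[8,7],[26,11],[32,0]]
[[0,9],[5,12],[8,7],[26,11],[32,0],[43,7],[45,0]]
[[0,9],[5,12],[8,7],[26,11],[32,10],[33,0],[43,7],[45,0]]
[[0,9],[5,16],[13,7],[26,11],[32,10],[33,0],[43,7],[45,0]]
[[0,9],[5,16],[13,10],[14,7],[26,11],[32,10],[33,0],[43,7],[45,0]]
[[0,9],[4,16],[13,10],[14,7],[26,11],[32,10],[33,0],[43,7],[45,0]]
[[0,9],[4,16],[13,10],[14,7],[26,11],[32,10],[33,0],[43,7],[45,0]]
[[0,9],[4,16],[13,10],[14,7],[26,11],[32,10],[33,1],[34,0],[43,7],[45,0]]
[[0,9],[4,16],[13,10],[14,7],[26,11],[32,10],[33,1],[34,0],[43,7],[44,17],[45,0]]
[[0,9],[4,16],[13,10],[14,7],[26,11],[32,10],[33,1],[34,0],[43,7],[44,17],[45,0]]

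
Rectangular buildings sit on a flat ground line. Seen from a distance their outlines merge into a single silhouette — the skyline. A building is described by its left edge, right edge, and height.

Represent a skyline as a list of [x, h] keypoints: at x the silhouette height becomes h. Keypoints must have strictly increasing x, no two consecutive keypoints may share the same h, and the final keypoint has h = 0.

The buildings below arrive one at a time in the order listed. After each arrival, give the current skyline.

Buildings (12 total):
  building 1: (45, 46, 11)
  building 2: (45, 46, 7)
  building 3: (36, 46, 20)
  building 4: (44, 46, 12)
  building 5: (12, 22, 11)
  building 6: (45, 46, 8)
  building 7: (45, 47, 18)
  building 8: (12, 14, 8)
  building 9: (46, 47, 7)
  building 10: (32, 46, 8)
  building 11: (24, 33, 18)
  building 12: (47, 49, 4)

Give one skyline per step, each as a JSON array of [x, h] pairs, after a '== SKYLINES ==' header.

== SKYLINES ==
[[45,11],[46,0]]
[[45,11],[46,0]]
[[36,20],[46,0]]
[[36,20],[46,0]]
[[12,11],[22,0],[36,20],[46,0]]
[[12,11],[22,0],[36,20],[46,0]]
[[12,11],[22,0],[36,20],[46,18],[47,0]]
[[12,11],[22,0],[36,20],[46,18],[47,0]]
[[12,11],[22,0],[36,20],[46,18],[47,0]]
[[12,11],[22,0],[32,8],[36,20],[46,18],[47,0]]
[[12,11],[22,0],[24,18],[33,8],[36,20],[46,18],[47,0]]
[[12,11],[22,0],[24,18],[33,8],[36,20],[46,18],[47,4],[49,0]]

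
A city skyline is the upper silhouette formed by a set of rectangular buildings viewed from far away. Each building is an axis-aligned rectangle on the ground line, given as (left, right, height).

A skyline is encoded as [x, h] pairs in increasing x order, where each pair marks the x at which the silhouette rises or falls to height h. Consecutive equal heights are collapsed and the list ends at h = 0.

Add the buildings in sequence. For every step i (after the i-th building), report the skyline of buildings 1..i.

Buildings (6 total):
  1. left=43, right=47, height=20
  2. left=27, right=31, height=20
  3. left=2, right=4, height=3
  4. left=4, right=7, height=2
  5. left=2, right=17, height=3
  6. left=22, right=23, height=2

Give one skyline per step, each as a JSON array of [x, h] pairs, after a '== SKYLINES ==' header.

== SKYLINES ==
[[43,20],[47,0]]
[[27,20],[31,0],[43,20],[47,0]]
[[2,3],[4,0],[27,20],[31,0],[43,20],[47,0]]
[[2,3],[4,2],[7,0],[27,20],[31,0],[43,20],[47,0]]
[[2,3],[17,0],[27,20],[31,0],[43,20],[47,0]]
[[2,3],[17,0],[22,2],[23,0],[27,20],[31,0],[43,20],[47,0]]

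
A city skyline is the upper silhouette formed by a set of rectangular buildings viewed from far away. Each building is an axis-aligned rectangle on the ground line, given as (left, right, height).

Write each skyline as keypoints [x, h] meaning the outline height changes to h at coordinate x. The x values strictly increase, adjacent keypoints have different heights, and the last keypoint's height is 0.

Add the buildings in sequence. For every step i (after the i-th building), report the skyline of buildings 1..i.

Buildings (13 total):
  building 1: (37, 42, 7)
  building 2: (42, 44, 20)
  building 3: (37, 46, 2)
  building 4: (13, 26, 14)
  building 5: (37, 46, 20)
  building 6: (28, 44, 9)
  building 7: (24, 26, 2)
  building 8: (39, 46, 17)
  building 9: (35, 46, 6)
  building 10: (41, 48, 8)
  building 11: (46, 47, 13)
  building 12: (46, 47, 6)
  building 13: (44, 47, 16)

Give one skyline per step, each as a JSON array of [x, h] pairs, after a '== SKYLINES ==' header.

== SKYLINES ==
[[37,7],[42,0]]
[[37,7],[42,20],[44,0]]
[[37,7],[42,20],[44,2],[46,0]]
[[13,14],[26,0],[37,7],[42,20],[44,2],[46,0]]
[[13,14],[26,0],[37,20],[46,0]]
[[13,14],[26,0],[28,9],[37,20],[46,0]]
[[13,14],[26,0],[28,9],[37,20],[46,0]]
[[13,14],[26,0],[28,9],[37,20],[46,0]]
[[13,14],[26,0],[28,9],[37,20],[46,0]]
[[13,14],[26,0],[28,9],[37,20],[46,8],[48,0]]
[[13,14],[26,0],[28,9],[37,20],[46,13],[47,8],[48,0]]
[[13,14],[26,0],[28,9],[37,20],[46,13],[47,8],[48,0]]
[[13,14],[26,0],[28,9],[37,20],[46,16],[47,8],[48,0]]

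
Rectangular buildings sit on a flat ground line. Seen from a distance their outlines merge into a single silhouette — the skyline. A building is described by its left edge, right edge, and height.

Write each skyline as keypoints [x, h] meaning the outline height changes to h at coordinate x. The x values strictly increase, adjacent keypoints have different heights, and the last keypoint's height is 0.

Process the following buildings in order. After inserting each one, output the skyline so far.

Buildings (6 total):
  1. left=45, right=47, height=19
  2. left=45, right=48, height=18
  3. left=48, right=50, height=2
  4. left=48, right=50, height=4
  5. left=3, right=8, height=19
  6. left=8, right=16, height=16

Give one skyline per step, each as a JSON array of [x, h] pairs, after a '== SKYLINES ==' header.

== SKYLINES ==
[[45,19],[47,0]]
[[45,19],[47,18],[48,0]]
[[45,19],[47,18],[48,2],[50,0]]
[[45,19],[47,18],[48,4],[50,0]]
[[3,19],[8,0],[45,19],[47,18],[48,4],[50,0]]
[[3,19],[8,16],[16,0],[45,19],[47,18],[48,4],[50,0]]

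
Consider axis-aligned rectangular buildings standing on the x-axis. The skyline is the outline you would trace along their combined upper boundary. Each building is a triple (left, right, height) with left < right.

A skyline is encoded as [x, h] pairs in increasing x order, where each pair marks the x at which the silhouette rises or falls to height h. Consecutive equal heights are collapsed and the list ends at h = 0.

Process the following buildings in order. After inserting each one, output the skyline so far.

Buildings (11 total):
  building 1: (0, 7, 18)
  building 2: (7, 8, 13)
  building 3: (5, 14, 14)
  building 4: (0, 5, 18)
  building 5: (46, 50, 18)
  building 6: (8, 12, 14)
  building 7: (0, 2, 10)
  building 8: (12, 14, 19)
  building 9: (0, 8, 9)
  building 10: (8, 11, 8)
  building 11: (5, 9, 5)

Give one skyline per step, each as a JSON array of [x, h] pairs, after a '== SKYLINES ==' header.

== SKYLINES ==
[[0,18],[7,0]]
[[0,18],[7,13],[8,0]]
[[0,18],[7,14],[14,0]]
[[0,18],[7,14],[14,0]]
[[0,18],[7,14],[14,0],[46,18],[50,0]]
[[0,18],[7,14],[14,0],[46,18],[50,0]]
[[0,18],[7,14],[14,0],[46,18],[50,0]]
[[0,18],[7,14],[12,19],[14,0],[46,18],[50,0]]
[[0,18],[7,14],[12,19],[14,0],[46,18],[50,0]]
[[0,18],[7,14],[12,19],[14,0],[46,18],[50,0]]
[[0,18],[7,14],[12,19],[14,0],[46,18],[50,0]]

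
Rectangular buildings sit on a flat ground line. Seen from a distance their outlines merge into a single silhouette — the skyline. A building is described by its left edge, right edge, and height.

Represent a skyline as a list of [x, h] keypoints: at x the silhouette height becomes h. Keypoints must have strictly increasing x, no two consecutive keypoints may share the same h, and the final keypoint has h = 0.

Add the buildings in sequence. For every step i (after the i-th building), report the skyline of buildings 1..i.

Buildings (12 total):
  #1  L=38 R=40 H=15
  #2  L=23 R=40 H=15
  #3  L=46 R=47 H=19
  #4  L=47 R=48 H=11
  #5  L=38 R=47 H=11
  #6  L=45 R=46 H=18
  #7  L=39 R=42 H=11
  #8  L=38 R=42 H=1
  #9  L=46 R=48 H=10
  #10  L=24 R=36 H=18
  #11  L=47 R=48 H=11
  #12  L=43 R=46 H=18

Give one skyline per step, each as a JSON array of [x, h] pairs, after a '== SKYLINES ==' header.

== SKYLINES ==
[[38,15],[40,0]]
[[23,15],[40,0]]
[[23,15],[40,0],[46,19],[47,0]]
[[23,15],[40,0],[46,19],[47,11],[48,0]]
[[23,15],[40,11],[46,19],[47,11],[48,0]]
[[23,15],[40,11],[45,18],[46,19],[47,11],[48,0]]
[[23,15],[40,11],[45,18],[46,19],[47,11],[48,0]]
[[23,15],[40,11],[45,18],[46,19],[47,11],[48,0]]
[[23,15],[40,11],[45,18],[46,19],[47,11],[48,0]]
[[23,15],[24,18],[36,15],[40,11],[45,18],[46,19],[47,11],[48,0]]
[[23,15],[24,18],[36,15],[40,11],[45,18],[46,19],[47,11],[48,0]]
[[23,15],[24,18],[36,15],[40,11],[43,18],[46,19],[47,11],[48,0]]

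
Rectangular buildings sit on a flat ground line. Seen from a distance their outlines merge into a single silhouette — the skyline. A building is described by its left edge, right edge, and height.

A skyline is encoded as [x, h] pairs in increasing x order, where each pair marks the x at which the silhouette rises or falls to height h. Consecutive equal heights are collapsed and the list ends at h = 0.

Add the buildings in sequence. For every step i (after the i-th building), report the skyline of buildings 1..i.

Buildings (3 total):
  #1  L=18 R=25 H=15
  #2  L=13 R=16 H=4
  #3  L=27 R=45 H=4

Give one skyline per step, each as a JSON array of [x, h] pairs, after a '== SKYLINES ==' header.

== SKYLINES ==
[[18,15],[25,0]]
[[13,4],[16,0],[18,15],[25,0]]
[[13,4],[16,0],[18,15],[25,0],[27,4],[45,0]]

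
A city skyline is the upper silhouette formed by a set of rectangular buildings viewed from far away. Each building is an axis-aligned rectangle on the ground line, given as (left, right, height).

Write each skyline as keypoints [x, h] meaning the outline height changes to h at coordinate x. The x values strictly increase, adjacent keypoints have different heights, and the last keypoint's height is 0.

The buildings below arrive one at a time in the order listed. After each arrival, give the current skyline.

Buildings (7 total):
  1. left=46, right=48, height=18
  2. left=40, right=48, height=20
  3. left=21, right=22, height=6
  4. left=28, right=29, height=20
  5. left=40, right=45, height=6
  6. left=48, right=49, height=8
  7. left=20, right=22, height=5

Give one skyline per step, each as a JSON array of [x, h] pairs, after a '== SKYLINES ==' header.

== SKYLINES ==
[[46,18],[48,0]]
[[40,20],[48,0]]
[[21,6],[22,0],[40,20],[48,0]]
[[21,6],[22,0],[28,20],[29,0],[40,20],[48,0]]
[[21,6],[22,0],[28,20],[29,0],[40,20],[48,0]]
[[21,6],[22,0],[28,20],[29,0],[40,20],[48,8],[49,0]]
[[20,5],[21,6],[22,0],[28,20],[29,0],[40,20],[48,8],[49,0]]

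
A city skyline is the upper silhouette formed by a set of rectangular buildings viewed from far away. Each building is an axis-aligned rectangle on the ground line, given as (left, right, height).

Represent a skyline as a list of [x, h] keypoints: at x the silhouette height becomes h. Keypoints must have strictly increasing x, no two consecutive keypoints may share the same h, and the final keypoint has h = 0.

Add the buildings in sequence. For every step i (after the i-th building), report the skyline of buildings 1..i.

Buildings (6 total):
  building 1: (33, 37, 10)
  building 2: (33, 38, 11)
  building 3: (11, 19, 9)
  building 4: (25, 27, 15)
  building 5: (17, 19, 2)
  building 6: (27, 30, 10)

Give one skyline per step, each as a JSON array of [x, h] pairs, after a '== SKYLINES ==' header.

== SKYLINES ==
[[33,10],[37,0]]
[[33,11],[38,0]]
[[11,9],[19,0],[33,11],[38,0]]
[[11,9],[19,0],[25,15],[27,0],[33,11],[38,0]]
[[11,9],[19,0],[25,15],[27,0],[33,11],[38,0]]
[[11,9],[19,0],[25,15],[27,10],[30,0],[33,11],[38,0]]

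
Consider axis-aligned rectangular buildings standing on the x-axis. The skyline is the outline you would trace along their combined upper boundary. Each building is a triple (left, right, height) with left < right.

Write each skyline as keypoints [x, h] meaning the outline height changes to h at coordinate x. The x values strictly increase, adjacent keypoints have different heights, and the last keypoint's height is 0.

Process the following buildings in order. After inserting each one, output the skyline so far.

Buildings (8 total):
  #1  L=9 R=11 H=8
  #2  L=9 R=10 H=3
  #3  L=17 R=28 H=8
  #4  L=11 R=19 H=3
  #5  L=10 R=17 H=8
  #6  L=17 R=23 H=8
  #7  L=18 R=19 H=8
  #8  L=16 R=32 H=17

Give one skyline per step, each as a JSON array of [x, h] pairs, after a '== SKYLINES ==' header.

== SKYLINES ==
[[9,8],[11,0]]
[[9,8],[11,0]]
[[9,8],[11,0],[17,8],[28,0]]
[[9,8],[11,3],[17,8],[28,0]]
[[9,8],[28,0]]
[[9,8],[28,0]]
[[9,8],[28,0]]
[[9,8],[16,17],[32,0]]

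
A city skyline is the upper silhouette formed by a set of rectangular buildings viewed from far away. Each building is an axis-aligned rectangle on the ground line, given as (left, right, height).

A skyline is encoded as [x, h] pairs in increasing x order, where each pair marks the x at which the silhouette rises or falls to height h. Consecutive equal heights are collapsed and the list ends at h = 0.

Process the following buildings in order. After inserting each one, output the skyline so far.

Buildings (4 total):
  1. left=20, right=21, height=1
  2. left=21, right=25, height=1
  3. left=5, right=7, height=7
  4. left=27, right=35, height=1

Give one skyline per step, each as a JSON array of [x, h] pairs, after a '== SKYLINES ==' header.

== SKYLINES ==
[[20,1],[21,0]]
[[20,1],[25,0]]
[[5,7],[7,0],[20,1],[25,0]]
[[5,7],[7,0],[20,1],[25,0],[27,1],[35,0]]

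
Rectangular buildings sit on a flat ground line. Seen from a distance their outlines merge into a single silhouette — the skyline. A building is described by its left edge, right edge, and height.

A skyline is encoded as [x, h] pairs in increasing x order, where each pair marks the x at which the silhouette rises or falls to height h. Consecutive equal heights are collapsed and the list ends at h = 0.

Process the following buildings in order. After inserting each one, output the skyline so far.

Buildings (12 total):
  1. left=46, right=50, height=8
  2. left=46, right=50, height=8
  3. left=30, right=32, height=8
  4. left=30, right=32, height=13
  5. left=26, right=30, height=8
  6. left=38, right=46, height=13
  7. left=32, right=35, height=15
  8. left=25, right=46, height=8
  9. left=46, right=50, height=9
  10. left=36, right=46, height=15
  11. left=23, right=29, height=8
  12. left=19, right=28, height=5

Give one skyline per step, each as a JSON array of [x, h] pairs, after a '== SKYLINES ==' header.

== SKYLINES ==
[[46,8],[50,0]]
[[46,8],[50,0]]
[[30,8],[32,0],[46,8],[50,0]]
[[30,13],[32,0],[46,8],[50,0]]
[[26,8],[30,13],[32,0],[46,8],[50,0]]
[[26,8],[30,13],[32,0],[38,13],[46,8],[50,0]]
[[26,8],[30,13],[32,15],[35,0],[38,13],[46,8],[50,0]]
[[25,8],[30,13],[32,15],[35,8],[38,13],[46,8],[50,0]]
[[25,8],[30,13],[32,15],[35,8],[38,13],[46,9],[50,0]]
[[25,8],[30,13],[32,15],[35,8],[36,15],[46,9],[50,0]]
[[23,8],[30,13],[32,15],[35,8],[36,15],[46,9],[50,0]]
[[19,5],[23,8],[30,13],[32,15],[35,8],[36,15],[46,9],[50,0]]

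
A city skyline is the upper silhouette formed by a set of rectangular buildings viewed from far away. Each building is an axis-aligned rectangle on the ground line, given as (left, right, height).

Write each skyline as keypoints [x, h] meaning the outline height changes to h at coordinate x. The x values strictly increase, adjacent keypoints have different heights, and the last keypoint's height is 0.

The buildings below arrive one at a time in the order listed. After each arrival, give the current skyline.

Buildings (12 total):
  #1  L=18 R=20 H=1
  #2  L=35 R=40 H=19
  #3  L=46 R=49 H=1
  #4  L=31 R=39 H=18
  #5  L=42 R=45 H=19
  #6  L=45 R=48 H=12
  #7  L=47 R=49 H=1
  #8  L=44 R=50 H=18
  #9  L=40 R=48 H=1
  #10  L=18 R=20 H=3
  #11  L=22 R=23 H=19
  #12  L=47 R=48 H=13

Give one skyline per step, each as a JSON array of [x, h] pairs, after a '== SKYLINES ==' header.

== SKYLINES ==
[[18,1],[20,0]]
[[18,1],[20,0],[35,19],[40,0]]
[[18,1],[20,0],[35,19],[40,0],[46,1],[49,0]]
[[18,1],[20,0],[31,18],[35,19],[40,0],[46,1],[49,0]]
[[18,1],[20,0],[31,18],[35,19],[40,0],[42,19],[45,0],[46,1],[49,0]]
[[18,1],[20,0],[31,18],[35,19],[40,0],[42,19],[45,12],[48,1],[49,0]]
[[18,1],[20,0],[31,18],[35,19],[40,0],[42,19],[45,12],[48,1],[49,0]]
[[18,1],[20,0],[31,18],[35,19],[40,0],[42,19],[45,18],[50,0]]
[[18,1],[20,0],[31,18],[35,19],[40,1],[42,19],[45,18],[50,0]]
[[18,3],[20,0],[31,18],[35,19],[40,1],[42,19],[45,18],[50,0]]
[[18,3],[20,0],[22,19],[23,0],[31,18],[35,19],[40,1],[42,19],[45,18],[50,0]]
[[18,3],[20,0],[22,19],[23,0],[31,18],[35,19],[40,1],[42,19],[45,18],[50,0]]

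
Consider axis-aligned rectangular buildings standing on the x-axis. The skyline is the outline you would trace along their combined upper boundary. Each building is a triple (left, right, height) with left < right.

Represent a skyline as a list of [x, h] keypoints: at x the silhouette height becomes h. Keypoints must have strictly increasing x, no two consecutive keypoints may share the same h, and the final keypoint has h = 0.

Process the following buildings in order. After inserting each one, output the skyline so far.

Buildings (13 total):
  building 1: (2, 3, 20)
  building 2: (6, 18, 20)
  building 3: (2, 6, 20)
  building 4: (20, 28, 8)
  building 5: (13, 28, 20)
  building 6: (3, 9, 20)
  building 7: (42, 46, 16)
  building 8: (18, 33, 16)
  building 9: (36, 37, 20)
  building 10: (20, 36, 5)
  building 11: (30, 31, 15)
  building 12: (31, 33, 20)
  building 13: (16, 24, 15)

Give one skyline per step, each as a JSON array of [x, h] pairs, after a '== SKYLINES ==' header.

== SKYLINES ==
[[2,20],[3,0]]
[[2,20],[3,0],[6,20],[18,0]]
[[2,20],[18,0]]
[[2,20],[18,0],[20,8],[28,0]]
[[2,20],[28,0]]
[[2,20],[28,0]]
[[2,20],[28,0],[42,16],[46,0]]
[[2,20],[28,16],[33,0],[42,16],[46,0]]
[[2,20],[28,16],[33,0],[36,20],[37,0],[42,16],[46,0]]
[[2,20],[28,16],[33,5],[36,20],[37,0],[42,16],[46,0]]
[[2,20],[28,16],[33,5],[36,20],[37,0],[42,16],[46,0]]
[[2,20],[28,16],[31,20],[33,5],[36,20],[37,0],[42,16],[46,0]]
[[2,20],[28,16],[31,20],[33,5],[36,20],[37,0],[42,16],[46,0]]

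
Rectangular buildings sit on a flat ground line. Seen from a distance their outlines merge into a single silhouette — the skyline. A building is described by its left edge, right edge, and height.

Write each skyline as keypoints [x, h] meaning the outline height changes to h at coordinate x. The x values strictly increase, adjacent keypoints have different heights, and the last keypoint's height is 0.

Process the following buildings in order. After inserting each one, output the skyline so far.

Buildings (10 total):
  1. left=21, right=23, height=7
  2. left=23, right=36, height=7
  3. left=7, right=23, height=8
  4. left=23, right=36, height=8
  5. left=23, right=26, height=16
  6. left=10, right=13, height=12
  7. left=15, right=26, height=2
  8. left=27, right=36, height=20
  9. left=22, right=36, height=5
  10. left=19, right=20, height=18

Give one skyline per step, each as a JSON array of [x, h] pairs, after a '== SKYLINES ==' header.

== SKYLINES ==
[[21,7],[23,0]]
[[21,7],[36,0]]
[[7,8],[23,7],[36,0]]
[[7,8],[36,0]]
[[7,8],[23,16],[26,8],[36,0]]
[[7,8],[10,12],[13,8],[23,16],[26,8],[36,0]]
[[7,8],[10,12],[13,8],[23,16],[26,8],[36,0]]
[[7,8],[10,12],[13,8],[23,16],[26,8],[27,20],[36,0]]
[[7,8],[10,12],[13,8],[23,16],[26,8],[27,20],[36,0]]
[[7,8],[10,12],[13,8],[19,18],[20,8],[23,16],[26,8],[27,20],[36,0]]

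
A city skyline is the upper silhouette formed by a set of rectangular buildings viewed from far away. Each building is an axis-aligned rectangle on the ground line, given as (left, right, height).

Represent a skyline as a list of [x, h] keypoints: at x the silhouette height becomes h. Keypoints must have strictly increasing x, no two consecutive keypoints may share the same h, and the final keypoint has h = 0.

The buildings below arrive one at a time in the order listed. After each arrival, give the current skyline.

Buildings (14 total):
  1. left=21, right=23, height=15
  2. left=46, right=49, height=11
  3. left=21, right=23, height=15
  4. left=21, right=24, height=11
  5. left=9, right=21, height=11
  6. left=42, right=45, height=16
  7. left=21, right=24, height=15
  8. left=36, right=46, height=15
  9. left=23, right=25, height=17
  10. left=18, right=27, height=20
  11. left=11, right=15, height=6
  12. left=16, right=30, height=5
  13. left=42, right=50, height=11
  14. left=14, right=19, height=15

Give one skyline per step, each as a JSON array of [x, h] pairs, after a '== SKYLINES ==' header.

== SKYLINES ==
[[21,15],[23,0]]
[[21,15],[23,0],[46,11],[49,0]]
[[21,15],[23,0],[46,11],[49,0]]
[[21,15],[23,11],[24,0],[46,11],[49,0]]
[[9,11],[21,15],[23,11],[24,0],[46,11],[49,0]]
[[9,11],[21,15],[23,11],[24,0],[42,16],[45,0],[46,11],[49,0]]
[[9,11],[21,15],[24,0],[42,16],[45,0],[46,11],[49,0]]
[[9,11],[21,15],[24,0],[36,15],[42,16],[45,15],[46,11],[49,0]]
[[9,11],[21,15],[23,17],[25,0],[36,15],[42,16],[45,15],[46,11],[49,0]]
[[9,11],[18,20],[27,0],[36,15],[42,16],[45,15],[46,11],[49,0]]
[[9,11],[18,20],[27,0],[36,15],[42,16],[45,15],[46,11],[49,0]]
[[9,11],[18,20],[27,5],[30,0],[36,15],[42,16],[45,15],[46,11],[49,0]]
[[9,11],[18,20],[27,5],[30,0],[36,15],[42,16],[45,15],[46,11],[50,0]]
[[9,11],[14,15],[18,20],[27,5],[30,0],[36,15],[42,16],[45,15],[46,11],[50,0]]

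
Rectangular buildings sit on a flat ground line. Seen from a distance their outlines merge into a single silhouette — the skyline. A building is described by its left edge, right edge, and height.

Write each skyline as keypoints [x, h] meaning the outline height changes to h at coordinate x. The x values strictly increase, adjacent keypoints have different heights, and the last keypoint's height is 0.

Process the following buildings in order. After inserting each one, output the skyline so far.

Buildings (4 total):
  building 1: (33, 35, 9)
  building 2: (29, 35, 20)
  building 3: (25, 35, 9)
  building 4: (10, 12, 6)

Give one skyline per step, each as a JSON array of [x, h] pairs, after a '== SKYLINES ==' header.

== SKYLINES ==
[[33,9],[35,0]]
[[29,20],[35,0]]
[[25,9],[29,20],[35,0]]
[[10,6],[12,0],[25,9],[29,20],[35,0]]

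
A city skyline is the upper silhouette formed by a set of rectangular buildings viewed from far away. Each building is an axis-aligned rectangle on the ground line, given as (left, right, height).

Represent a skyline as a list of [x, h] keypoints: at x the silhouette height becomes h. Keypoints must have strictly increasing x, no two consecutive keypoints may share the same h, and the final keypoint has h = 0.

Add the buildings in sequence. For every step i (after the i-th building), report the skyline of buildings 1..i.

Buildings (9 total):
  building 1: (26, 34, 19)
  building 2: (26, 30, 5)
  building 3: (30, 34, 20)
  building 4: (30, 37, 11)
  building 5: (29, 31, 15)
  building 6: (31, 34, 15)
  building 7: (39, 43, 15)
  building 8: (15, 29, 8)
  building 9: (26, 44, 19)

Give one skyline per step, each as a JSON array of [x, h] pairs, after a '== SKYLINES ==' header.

== SKYLINES ==
[[26,19],[34,0]]
[[26,19],[34,0]]
[[26,19],[30,20],[34,0]]
[[26,19],[30,20],[34,11],[37,0]]
[[26,19],[30,20],[34,11],[37,0]]
[[26,19],[30,20],[34,11],[37,0]]
[[26,19],[30,20],[34,11],[37,0],[39,15],[43,0]]
[[15,8],[26,19],[30,20],[34,11],[37,0],[39,15],[43,0]]
[[15,8],[26,19],[30,20],[34,19],[44,0]]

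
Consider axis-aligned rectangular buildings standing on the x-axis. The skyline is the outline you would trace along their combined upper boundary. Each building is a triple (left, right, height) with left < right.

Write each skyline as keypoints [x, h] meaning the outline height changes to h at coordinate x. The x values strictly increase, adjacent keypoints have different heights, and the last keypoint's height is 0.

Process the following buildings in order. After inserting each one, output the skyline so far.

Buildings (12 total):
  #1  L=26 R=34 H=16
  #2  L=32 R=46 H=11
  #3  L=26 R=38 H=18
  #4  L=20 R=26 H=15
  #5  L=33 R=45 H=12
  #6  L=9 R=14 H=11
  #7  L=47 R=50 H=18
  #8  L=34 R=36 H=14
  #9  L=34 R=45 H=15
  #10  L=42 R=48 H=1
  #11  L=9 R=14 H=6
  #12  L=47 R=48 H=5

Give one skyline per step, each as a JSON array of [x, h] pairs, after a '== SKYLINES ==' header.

== SKYLINES ==
[[26,16],[34,0]]
[[26,16],[34,11],[46,0]]
[[26,18],[38,11],[46,0]]
[[20,15],[26,18],[38,11],[46,0]]
[[20,15],[26,18],[38,12],[45,11],[46,0]]
[[9,11],[14,0],[20,15],[26,18],[38,12],[45,11],[46,0]]
[[9,11],[14,0],[20,15],[26,18],[38,12],[45,11],[46,0],[47,18],[50,0]]
[[9,11],[14,0],[20,15],[26,18],[38,12],[45,11],[46,0],[47,18],[50,0]]
[[9,11],[14,0],[20,15],[26,18],[38,15],[45,11],[46,0],[47,18],[50,0]]
[[9,11],[14,0],[20,15],[26,18],[38,15],[45,11],[46,1],[47,18],[50,0]]
[[9,11],[14,0],[20,15],[26,18],[38,15],[45,11],[46,1],[47,18],[50,0]]
[[9,11],[14,0],[20,15],[26,18],[38,15],[45,11],[46,1],[47,18],[50,0]]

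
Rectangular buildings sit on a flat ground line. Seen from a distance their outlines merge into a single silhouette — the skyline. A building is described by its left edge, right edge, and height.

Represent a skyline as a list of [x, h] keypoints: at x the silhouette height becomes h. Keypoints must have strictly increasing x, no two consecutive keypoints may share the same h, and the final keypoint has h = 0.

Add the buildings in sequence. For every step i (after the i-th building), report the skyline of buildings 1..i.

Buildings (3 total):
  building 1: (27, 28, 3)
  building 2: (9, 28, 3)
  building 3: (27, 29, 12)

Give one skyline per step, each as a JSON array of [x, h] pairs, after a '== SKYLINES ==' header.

== SKYLINES ==
[[27,3],[28,0]]
[[9,3],[28,0]]
[[9,3],[27,12],[29,0]]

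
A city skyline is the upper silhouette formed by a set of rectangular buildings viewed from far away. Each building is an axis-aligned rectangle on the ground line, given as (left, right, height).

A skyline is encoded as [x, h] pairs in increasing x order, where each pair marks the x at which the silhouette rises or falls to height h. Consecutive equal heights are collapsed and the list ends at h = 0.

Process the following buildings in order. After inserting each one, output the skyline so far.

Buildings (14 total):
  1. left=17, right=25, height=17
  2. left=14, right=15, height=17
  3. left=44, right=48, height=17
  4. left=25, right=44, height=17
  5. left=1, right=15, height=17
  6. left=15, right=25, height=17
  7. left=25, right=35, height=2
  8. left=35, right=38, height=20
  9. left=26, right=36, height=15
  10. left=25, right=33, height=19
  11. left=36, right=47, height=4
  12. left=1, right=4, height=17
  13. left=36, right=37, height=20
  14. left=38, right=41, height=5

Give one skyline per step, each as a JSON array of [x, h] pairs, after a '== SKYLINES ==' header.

== SKYLINES ==
[[17,17],[25,0]]
[[14,17],[15,0],[17,17],[25,0]]
[[14,17],[15,0],[17,17],[25,0],[44,17],[48,0]]
[[14,17],[15,0],[17,17],[48,0]]
[[1,17],[15,0],[17,17],[48,0]]
[[1,17],[48,0]]
[[1,17],[48,0]]
[[1,17],[35,20],[38,17],[48,0]]
[[1,17],[35,20],[38,17],[48,0]]
[[1,17],[25,19],[33,17],[35,20],[38,17],[48,0]]
[[1,17],[25,19],[33,17],[35,20],[38,17],[48,0]]
[[1,17],[25,19],[33,17],[35,20],[38,17],[48,0]]
[[1,17],[25,19],[33,17],[35,20],[38,17],[48,0]]
[[1,17],[25,19],[33,17],[35,20],[38,17],[48,0]]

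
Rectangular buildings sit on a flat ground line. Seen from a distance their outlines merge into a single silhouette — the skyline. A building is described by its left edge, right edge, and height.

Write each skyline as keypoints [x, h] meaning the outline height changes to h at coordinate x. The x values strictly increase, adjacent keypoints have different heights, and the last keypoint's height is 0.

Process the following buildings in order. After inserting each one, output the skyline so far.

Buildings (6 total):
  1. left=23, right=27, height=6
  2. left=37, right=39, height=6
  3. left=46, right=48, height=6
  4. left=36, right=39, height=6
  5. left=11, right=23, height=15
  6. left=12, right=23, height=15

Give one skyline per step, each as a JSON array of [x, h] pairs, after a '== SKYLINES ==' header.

== SKYLINES ==
[[23,6],[27,0]]
[[23,6],[27,0],[37,6],[39,0]]
[[23,6],[27,0],[37,6],[39,0],[46,6],[48,0]]
[[23,6],[27,0],[36,6],[39,0],[46,6],[48,0]]
[[11,15],[23,6],[27,0],[36,6],[39,0],[46,6],[48,0]]
[[11,15],[23,6],[27,0],[36,6],[39,0],[46,6],[48,0]]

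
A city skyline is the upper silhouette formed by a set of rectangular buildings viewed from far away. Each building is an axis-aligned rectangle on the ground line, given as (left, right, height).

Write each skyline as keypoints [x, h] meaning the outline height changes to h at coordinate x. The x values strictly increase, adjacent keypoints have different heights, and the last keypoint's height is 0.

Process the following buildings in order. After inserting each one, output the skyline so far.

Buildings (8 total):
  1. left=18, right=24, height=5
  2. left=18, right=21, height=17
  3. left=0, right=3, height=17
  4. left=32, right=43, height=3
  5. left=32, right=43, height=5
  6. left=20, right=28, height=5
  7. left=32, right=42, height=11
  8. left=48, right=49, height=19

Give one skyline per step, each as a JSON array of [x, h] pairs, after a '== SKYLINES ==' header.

== SKYLINES ==
[[18,5],[24,0]]
[[18,17],[21,5],[24,0]]
[[0,17],[3,0],[18,17],[21,5],[24,0]]
[[0,17],[3,0],[18,17],[21,5],[24,0],[32,3],[43,0]]
[[0,17],[3,0],[18,17],[21,5],[24,0],[32,5],[43,0]]
[[0,17],[3,0],[18,17],[21,5],[28,0],[32,5],[43,0]]
[[0,17],[3,0],[18,17],[21,5],[28,0],[32,11],[42,5],[43,0]]
[[0,17],[3,0],[18,17],[21,5],[28,0],[32,11],[42,5],[43,0],[48,19],[49,0]]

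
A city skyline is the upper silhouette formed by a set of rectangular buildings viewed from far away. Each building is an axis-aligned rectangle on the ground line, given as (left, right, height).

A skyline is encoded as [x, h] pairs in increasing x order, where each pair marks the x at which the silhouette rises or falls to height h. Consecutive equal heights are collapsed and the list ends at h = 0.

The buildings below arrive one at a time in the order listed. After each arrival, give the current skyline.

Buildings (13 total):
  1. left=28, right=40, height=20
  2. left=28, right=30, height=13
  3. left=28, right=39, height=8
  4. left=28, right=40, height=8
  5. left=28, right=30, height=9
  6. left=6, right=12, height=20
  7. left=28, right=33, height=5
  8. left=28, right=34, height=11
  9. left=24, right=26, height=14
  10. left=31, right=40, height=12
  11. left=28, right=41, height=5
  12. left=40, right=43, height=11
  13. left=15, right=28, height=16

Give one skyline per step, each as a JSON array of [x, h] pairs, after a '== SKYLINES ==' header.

== SKYLINES ==
[[28,20],[40,0]]
[[28,20],[40,0]]
[[28,20],[40,0]]
[[28,20],[40,0]]
[[28,20],[40,0]]
[[6,20],[12,0],[28,20],[40,0]]
[[6,20],[12,0],[28,20],[40,0]]
[[6,20],[12,0],[28,20],[40,0]]
[[6,20],[12,0],[24,14],[26,0],[28,20],[40,0]]
[[6,20],[12,0],[24,14],[26,0],[28,20],[40,0]]
[[6,20],[12,0],[24,14],[26,0],[28,20],[40,5],[41,0]]
[[6,20],[12,0],[24,14],[26,0],[28,20],[40,11],[43,0]]
[[6,20],[12,0],[15,16],[28,20],[40,11],[43,0]]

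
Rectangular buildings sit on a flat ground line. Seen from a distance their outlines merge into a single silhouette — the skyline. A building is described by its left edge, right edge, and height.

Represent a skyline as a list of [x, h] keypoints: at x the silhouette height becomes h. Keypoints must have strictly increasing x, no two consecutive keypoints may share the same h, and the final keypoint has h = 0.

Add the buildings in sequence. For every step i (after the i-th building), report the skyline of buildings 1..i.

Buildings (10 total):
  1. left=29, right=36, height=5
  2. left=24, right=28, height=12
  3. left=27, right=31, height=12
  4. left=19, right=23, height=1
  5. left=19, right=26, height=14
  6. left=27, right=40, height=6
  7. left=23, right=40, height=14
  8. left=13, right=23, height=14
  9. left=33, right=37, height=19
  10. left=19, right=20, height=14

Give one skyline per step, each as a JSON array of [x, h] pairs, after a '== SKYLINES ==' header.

== SKYLINES ==
[[29,5],[36,0]]
[[24,12],[28,0],[29,5],[36,0]]
[[24,12],[31,5],[36,0]]
[[19,1],[23,0],[24,12],[31,5],[36,0]]
[[19,14],[26,12],[31,5],[36,0]]
[[19,14],[26,12],[31,6],[40,0]]
[[19,14],[40,0]]
[[13,14],[40,0]]
[[13,14],[33,19],[37,14],[40,0]]
[[13,14],[33,19],[37,14],[40,0]]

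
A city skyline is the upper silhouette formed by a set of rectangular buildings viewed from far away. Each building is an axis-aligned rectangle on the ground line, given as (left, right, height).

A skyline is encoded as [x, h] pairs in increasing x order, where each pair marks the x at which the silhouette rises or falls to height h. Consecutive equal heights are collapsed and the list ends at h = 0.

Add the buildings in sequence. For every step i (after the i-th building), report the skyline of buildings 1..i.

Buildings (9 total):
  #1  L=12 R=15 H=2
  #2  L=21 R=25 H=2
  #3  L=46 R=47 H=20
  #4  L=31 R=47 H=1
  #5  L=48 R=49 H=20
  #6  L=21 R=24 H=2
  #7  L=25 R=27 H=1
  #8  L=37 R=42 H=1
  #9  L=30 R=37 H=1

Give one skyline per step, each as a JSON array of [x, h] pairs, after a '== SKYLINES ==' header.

== SKYLINES ==
[[12,2],[15,0]]
[[12,2],[15,0],[21,2],[25,0]]
[[12,2],[15,0],[21,2],[25,0],[46,20],[47,0]]
[[12,2],[15,0],[21,2],[25,0],[31,1],[46,20],[47,0]]
[[12,2],[15,0],[21,2],[25,0],[31,1],[46,20],[47,0],[48,20],[49,0]]
[[12,2],[15,0],[21,2],[25,0],[31,1],[46,20],[47,0],[48,20],[49,0]]
[[12,2],[15,0],[21,2],[25,1],[27,0],[31,1],[46,20],[47,0],[48,20],[49,0]]
[[12,2],[15,0],[21,2],[25,1],[27,0],[31,1],[46,20],[47,0],[48,20],[49,0]]
[[12,2],[15,0],[21,2],[25,1],[27,0],[30,1],[46,20],[47,0],[48,20],[49,0]]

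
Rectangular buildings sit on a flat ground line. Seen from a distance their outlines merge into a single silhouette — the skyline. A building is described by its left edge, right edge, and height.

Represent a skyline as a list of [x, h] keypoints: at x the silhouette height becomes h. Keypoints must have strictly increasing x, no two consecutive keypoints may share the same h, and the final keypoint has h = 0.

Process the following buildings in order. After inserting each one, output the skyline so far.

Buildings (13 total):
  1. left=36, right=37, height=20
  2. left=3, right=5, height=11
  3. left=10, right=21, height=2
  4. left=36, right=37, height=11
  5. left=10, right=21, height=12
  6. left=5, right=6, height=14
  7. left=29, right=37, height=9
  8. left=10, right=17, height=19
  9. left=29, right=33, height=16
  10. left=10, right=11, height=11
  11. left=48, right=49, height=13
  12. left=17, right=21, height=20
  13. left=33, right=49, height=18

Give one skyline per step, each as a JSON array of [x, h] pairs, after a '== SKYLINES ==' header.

== SKYLINES ==
[[36,20],[37,0]]
[[3,11],[5,0],[36,20],[37,0]]
[[3,11],[5,0],[10,2],[21,0],[36,20],[37,0]]
[[3,11],[5,0],[10,2],[21,0],[36,20],[37,0]]
[[3,11],[5,0],[10,12],[21,0],[36,20],[37,0]]
[[3,11],[5,14],[6,0],[10,12],[21,0],[36,20],[37,0]]
[[3,11],[5,14],[6,0],[10,12],[21,0],[29,9],[36,20],[37,0]]
[[3,11],[5,14],[6,0],[10,19],[17,12],[21,0],[29,9],[36,20],[37,0]]
[[3,11],[5,14],[6,0],[10,19],[17,12],[21,0],[29,16],[33,9],[36,20],[37,0]]
[[3,11],[5,14],[6,0],[10,19],[17,12],[21,0],[29,16],[33,9],[36,20],[37,0]]
[[3,11],[5,14],[6,0],[10,19],[17,12],[21,0],[29,16],[33,9],[36,20],[37,0],[48,13],[49,0]]
[[3,11],[5,14],[6,0],[10,19],[17,20],[21,0],[29,16],[33,9],[36,20],[37,0],[48,13],[49,0]]
[[3,11],[5,14],[6,0],[10,19],[17,20],[21,0],[29,16],[33,18],[36,20],[37,18],[49,0]]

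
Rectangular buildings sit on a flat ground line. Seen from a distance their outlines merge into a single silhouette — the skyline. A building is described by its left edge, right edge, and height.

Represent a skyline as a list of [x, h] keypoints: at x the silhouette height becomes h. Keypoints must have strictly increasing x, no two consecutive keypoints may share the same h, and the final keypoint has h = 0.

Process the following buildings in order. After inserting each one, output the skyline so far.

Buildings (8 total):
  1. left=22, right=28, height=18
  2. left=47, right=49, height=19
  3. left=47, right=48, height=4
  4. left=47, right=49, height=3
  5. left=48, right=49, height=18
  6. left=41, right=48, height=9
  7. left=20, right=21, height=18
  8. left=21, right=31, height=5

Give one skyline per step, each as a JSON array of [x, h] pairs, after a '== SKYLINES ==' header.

== SKYLINES ==
[[22,18],[28,0]]
[[22,18],[28,0],[47,19],[49,0]]
[[22,18],[28,0],[47,19],[49,0]]
[[22,18],[28,0],[47,19],[49,0]]
[[22,18],[28,0],[47,19],[49,0]]
[[22,18],[28,0],[41,9],[47,19],[49,0]]
[[20,18],[21,0],[22,18],[28,0],[41,9],[47,19],[49,0]]
[[20,18],[21,5],[22,18],[28,5],[31,0],[41,9],[47,19],[49,0]]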